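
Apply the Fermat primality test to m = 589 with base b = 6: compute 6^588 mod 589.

311

6^1 ≡ 6 (mod 589)
6^2 ≡ 6^2 = 36 ≡ 36 (mod 589)
6^4 ≡ 36^2 = 1296 ≡ 118 (mod 589)
6^8 ≡ 118^2 = 13924 ≡ 377 (mod 589)
6^16 ≡ 377^2 = 142129 ≡ 180 (mod 589)
6^32 ≡ 180^2 = 32400 ≡ 5 (mod 589)
6^64 ≡ 5^2 = 25 ≡ 25 (mod 589)
6^128 ≡ 25^2 = 625 ≡ 36 (mod 589)
6^256 ≡ 36^2 = 1296 ≡ 118 (mod 589)
6^512 ≡ 118^2 = 13924 ≡ 377 (mod 589)
588 = 512 + 64 + 8 + 4 in binary powers of 2.
So 6^588 ≡ 377 · 25 · 377 · 118 ≡ 311 (mod 589).
Since 311 ≠ 1, base 6 is a Fermat witness: 589 is composite.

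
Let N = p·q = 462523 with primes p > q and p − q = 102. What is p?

733

Since p = q + 102, we have 462523 = q(q + 102), so q² + 102q − 462523 = 0.
Discriminant: 102² + 4·462523 = 10404 + 1850092 = 1860496; √1860496 = 1364.
q = (−102 + 1364)/2 = 631, and p = q + 102 = 733.
Check: 631 · 733 = 462523.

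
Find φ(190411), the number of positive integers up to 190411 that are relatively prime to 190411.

172800

Factor: 190411 = 13 · 97 · 151.
φ(190411) = (13−1) · (97−1) · (151−1) = 12 · 96 · 150 = 172800.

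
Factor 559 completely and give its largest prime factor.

559 = 13 · 43
43 is prime.
So 559 = 13 · 43; the largest prime factor is 43.

43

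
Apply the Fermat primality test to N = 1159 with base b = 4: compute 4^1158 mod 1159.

4^1 ≡ 4 (mod 1159)
4^2 ≡ 4^2 = 16 ≡ 16 (mod 1159)
4^4 ≡ 16^2 = 256 ≡ 256 (mod 1159)
4^8 ≡ 256^2 = 65536 ≡ 632 (mod 1159)
4^16 ≡ 632^2 = 399424 ≡ 728 (mod 1159)
4^32 ≡ 728^2 = 529984 ≡ 321 (mod 1159)
4^64 ≡ 321^2 = 103041 ≡ 1049 (mod 1159)
4^128 ≡ 1049^2 = 1100401 ≡ 510 (mod 1159)
4^256 ≡ 510^2 = 260100 ≡ 484 (mod 1159)
4^512 ≡ 484^2 = 234256 ≡ 138 (mod 1159)
4^1024 ≡ 138^2 = 19044 ≡ 500 (mod 1159)
1158 = 1024 + 128 + 4 + 2 in binary powers of 2.
So 4^1158 ≡ 500 · 510 · 256 · 16 ≡ 790 (mod 1159).
Since 790 ≠ 1, base 4 is a Fermat witness: 1159 is composite.

790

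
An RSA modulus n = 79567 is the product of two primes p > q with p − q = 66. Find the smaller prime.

251

Since p = q + 66, we have 79567 = q(q + 66), so q² + 66q − 79567 = 0.
Discriminant: 66² + 4·79567 = 4356 + 318268 = 322624; √322624 = 568.
q = (−66 + 568)/2 = 251, and p = q + 66 = 317.
Check: 251 · 317 = 79567.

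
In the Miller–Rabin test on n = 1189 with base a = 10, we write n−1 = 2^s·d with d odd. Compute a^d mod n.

1189 − 1 = 1188 = 2^2 · 297, so d = 297.
10^1 ≡ 10 (mod 1189)
10^2 ≡ 10^2 = 100 ≡ 100 (mod 1189)
10^4 ≡ 100^2 = 10000 ≡ 488 (mod 1189)
10^8 ≡ 488^2 = 238144 ≡ 344 (mod 1189)
10^16 ≡ 344^2 = 118336 ≡ 625 (mod 1189)
10^32 ≡ 625^2 = 390625 ≡ 633 (mod 1189)
10^64 ≡ 633^2 = 400689 ≡ 1185 (mod 1189)
10^128 ≡ 1185^2 = 1404225 ≡ 16 (mod 1189)
10^256 ≡ 16^2 = 256 ≡ 256 (mod 1189)
297 = 256 + 32 + 8 + 1 in binary powers of 2.
So 10^297 ≡ 256 · 633 · 344 · 10 ≡ 305 (mod 1189).
Squaring chain: 305 → 283; never reaches −1, so base 10 is a Miller–Rabin witness that 1189 is composite.

305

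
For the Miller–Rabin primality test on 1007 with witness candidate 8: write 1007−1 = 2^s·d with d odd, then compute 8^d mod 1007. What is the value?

373

1007 − 1 = 1006 = 2^1 · 503, so d = 503.
8^1 ≡ 8 (mod 1007)
8^2 ≡ 8^2 = 64 ≡ 64 (mod 1007)
8^4 ≡ 64^2 = 4096 ≡ 68 (mod 1007)
8^8 ≡ 68^2 = 4624 ≡ 596 (mod 1007)
8^16 ≡ 596^2 = 355216 ≡ 752 (mod 1007)
8^32 ≡ 752^2 = 565504 ≡ 577 (mod 1007)
8^64 ≡ 577^2 = 332929 ≡ 619 (mod 1007)
8^128 ≡ 619^2 = 383161 ≡ 501 (mod 1007)
8^256 ≡ 501^2 = 251001 ≡ 258 (mod 1007)
503 = 256 + 128 + 64 + 32 + 16 + 4 + 2 + 1 in binary powers of 2.
So 8^503 ≡ 258 · 501 · 619 · 577 · 752 · 68 · 64 · 8 ≡ 373 (mod 1007).
Squaring chain: 373; never reaches −1, so base 8 is a Miller–Rabin witness that 1007 is composite.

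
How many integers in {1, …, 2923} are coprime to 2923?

Factor: 2923 = 37 · 79.
φ(2923) = (37−1) · (79−1) = 36 · 78 = 2808.

2808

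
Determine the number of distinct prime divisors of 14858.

14858 = 2 · 7429
7429 = 17 · 437
437 = 19 · 23
14858 = 2 · 17 · 19 · 23, which has 4 distinct prime factors.

4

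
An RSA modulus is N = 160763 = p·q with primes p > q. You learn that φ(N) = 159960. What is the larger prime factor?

φ(n) = (p−1)(q−1) = n − (p+q) + 1, so p + q = 160763 − 159960 + 1 = 804.
p and q are the roots of t² − 804t + 160763 = 0.
Discriminant: 804² − 4·160763 = 646416 − 643052 = 3364; √3364 = 58.
q = (804 − 58)/2 = 373, p = (804 + 58)/2 = 431.
Check: 373 · 431 = 160763.

431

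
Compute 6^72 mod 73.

1

6^1 ≡ 6 (mod 73)
6^2 ≡ 6^2 = 36 ≡ 36 (mod 73)
6^4 ≡ 36^2 = 1296 ≡ 55 (mod 73)
6^8 ≡ 55^2 = 3025 ≡ 32 (mod 73)
6^16 ≡ 32^2 = 1024 ≡ 2 (mod 73)
6^32 ≡ 2^2 = 4 ≡ 4 (mod 73)
6^64 ≡ 4^2 = 16 ≡ 16 (mod 73)
72 = 64 + 8 in binary powers of 2.
So 6^72 ≡ 16 · 32 ≡ 1 (mod 73).
Since the result is 1, base 6 gives no evidence that 73 is composite.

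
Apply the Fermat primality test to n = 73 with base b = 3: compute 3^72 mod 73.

1

3^1 ≡ 3 (mod 73)
3^2 ≡ 3^2 = 9 ≡ 9 (mod 73)
3^4 ≡ 9^2 = 81 ≡ 8 (mod 73)
3^8 ≡ 8^2 = 64 ≡ 64 (mod 73)
3^16 ≡ 64^2 = 4096 ≡ 8 (mod 73)
3^32 ≡ 8^2 = 64 ≡ 64 (mod 73)
3^64 ≡ 64^2 = 4096 ≡ 8 (mod 73)
72 = 64 + 8 in binary powers of 2.
So 3^72 ≡ 8 · 64 ≡ 1 (mod 73).
Since the result is 1, base 3 gives no evidence that 73 is composite.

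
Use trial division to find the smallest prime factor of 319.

319 is odd.
Digit sum 13, not divisible by 3.
Ends in 9: not divisible by 5.
7: 319 = 7·45 + 4
11: 319 = 11·29

11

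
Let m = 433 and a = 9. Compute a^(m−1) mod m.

1

9^1 ≡ 9 (mod 433)
9^2 ≡ 9^2 = 81 ≡ 81 (mod 433)
9^4 ≡ 81^2 = 6561 ≡ 66 (mod 433)
9^8 ≡ 66^2 = 4356 ≡ 26 (mod 433)
9^16 ≡ 26^2 = 676 ≡ 243 (mod 433)
9^32 ≡ 243^2 = 59049 ≡ 161 (mod 433)
9^64 ≡ 161^2 = 25921 ≡ 374 (mod 433)
9^128 ≡ 374^2 = 139876 ≡ 17 (mod 433)
9^256 ≡ 17^2 = 289 ≡ 289 (mod 433)
432 = 256 + 128 + 32 + 16 in binary powers of 2.
So 9^432 ≡ 289 · 17 · 161 · 243 ≡ 1 (mod 433).
Since the result is 1, base 9 gives no evidence that 433 is composite.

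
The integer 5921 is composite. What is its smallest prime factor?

5921 is odd.
Digit sum 17, not divisible by 3.
Ends in 1: not divisible by 5.
7: 5921 = 7·845 + 6
11: 5921 = 11·538 + 3
13: 5921 = 13·455 + 6
17: 5921 = 17·348 + 5
19: 5921 = 19·311 + 12
23: 5921 = 23·257 + 10
29: 5921 = 29·204 + 5
31: 5921 = 31·191

31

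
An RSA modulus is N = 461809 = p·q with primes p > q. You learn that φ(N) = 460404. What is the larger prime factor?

φ(n) = (p−1)(q−1) = n − (p+q) + 1, so p + q = 461809 − 460404 + 1 = 1406.
p and q are the roots of t² − 1406t + 461809 = 0.
Discriminant: 1406² − 4·461809 = 1976836 − 1847236 = 129600; √129600 = 360.
q = (1406 − 360)/2 = 523, p = (1406 + 360)/2 = 883.
Check: 523 · 883 = 461809.

883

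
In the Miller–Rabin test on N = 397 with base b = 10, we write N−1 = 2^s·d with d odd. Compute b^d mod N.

1

397 − 1 = 396 = 2^2 · 99, so d = 99.
10^1 ≡ 10 (mod 397)
10^2 ≡ 10^2 = 100 ≡ 100 (mod 397)
10^4 ≡ 100^2 = 10000 ≡ 75 (mod 397)
10^8 ≡ 75^2 = 5625 ≡ 67 (mod 397)
10^16 ≡ 67^2 = 4489 ≡ 122 (mod 397)
10^32 ≡ 122^2 = 14884 ≡ 195 (mod 397)
10^64 ≡ 195^2 = 38025 ≡ 310 (mod 397)
99 = 64 + 32 + 2 + 1 in binary powers of 2.
So 10^99 ≡ 310 · 195 · 100 · 10 ≡ 1 (mod 397).
Since 10^d ≡ 1 (mod 397), base 10 does not prove 397 composite.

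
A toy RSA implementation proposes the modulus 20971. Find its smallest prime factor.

20971 is odd.
Digit sum 19, not divisible by 3.
Ends in 1: not divisible by 5.
7: 20971 = 7·2995 + 6
11: 20971 = 11·1906 + 5
13: 20971 = 13·1613 + 2
17: 20971 = 17·1233 + 10
19: 20971 = 19·1103 + 14
23: 20971 = 23·911 + 18
29: 20971 = 29·723 + 4
31: 20971 = 31·676 + 15
37: 20971 = 37·566 + 29
41: 20971 = 41·511 + 20
43: 20971 = 43·487 + 30
47: 20971 = 47·446 + 9
53: 20971 = 53·395 + 36
59: 20971 = 59·355 + 26
61: 20971 = 61·343 + 48
67: 20971 = 67·313

67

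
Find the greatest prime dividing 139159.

139159 = 31 · 4489
4489 = 67 · 67
67 = 67 · 1
So 139159 = 31 · 67^2; the largest prime factor is 67.

67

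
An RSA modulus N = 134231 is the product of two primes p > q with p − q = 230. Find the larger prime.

499

Since p = q + 230, we have 134231 = q(q + 230), so q² + 230q − 134231 = 0.
Discriminant: 230² + 4·134231 = 52900 + 536924 = 589824; √589824 = 768.
q = (−230 + 768)/2 = 269, and p = q + 230 = 499.
Check: 269 · 499 = 134231.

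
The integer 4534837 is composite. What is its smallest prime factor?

4534837 is odd.
Digit sum 34, not divisible by 3.
Ends in 7: not divisible by 5.
7: 4534837 = 7·647833 + 6
11: 4534837 = 11·412257 + 10
13: 4534837 = 13·348833 + 8
17: 4534837 = 17·266755 + 2
19: 4534837 = 19·238675 + 12
23: 4534837 = 23·197166 + 19
29: 4534837 = 29·156373 + 20
31: 4534837 = 31·146285 + 2
37: 4534837 = 37·122563 + 6
41: 4534837 = 41·110605 + 32
43: 4534837 = 43·105461 + 14
47: 4534837 = 47·96485 + 42
53: 4534837 = 53·85562 + 51
59: 4534837 = 59·76861 + 38
61: 4534837 = 61·74341 + 36
67: 4534837 = 67·67684 + 9
71: 4534837 = 71·63870 + 67
73: 4534837 = 73·62121 + 4
79: 4534837 = 79·57403

79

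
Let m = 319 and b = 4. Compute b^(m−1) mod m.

4^1 ≡ 4 (mod 319)
4^2 ≡ 4^2 = 16 ≡ 16 (mod 319)
4^4 ≡ 16^2 = 256 ≡ 256 (mod 319)
4^8 ≡ 256^2 = 65536 ≡ 141 (mod 319)
4^16 ≡ 141^2 = 19881 ≡ 103 (mod 319)
4^32 ≡ 103^2 = 10609 ≡ 82 (mod 319)
4^64 ≡ 82^2 = 6724 ≡ 25 (mod 319)
4^128 ≡ 25^2 = 625 ≡ 306 (mod 319)
4^256 ≡ 306^2 = 93636 ≡ 169 (mod 319)
318 = 256 + 32 + 16 + 8 + 4 + 2 in binary powers of 2.
So 4^318 ≡ 169 · 82 · 103 · 141 · 256 · 16 ≡ 284 (mod 319).
Since 284 ≠ 1, base 4 is a Fermat witness: 319 is composite.

284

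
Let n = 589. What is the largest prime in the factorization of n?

589 = 19 · 31
31 is prime.
So 589 = 19 · 31; the largest prime factor is 31.

31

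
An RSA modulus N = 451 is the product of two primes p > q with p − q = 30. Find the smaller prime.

11

Since p = q + 30, we have 451 = q(q + 30), so q² + 30q − 451 = 0.
Discriminant: 30² + 4·451 = 900 + 1804 = 2704; √2704 = 52.
q = (−30 + 52)/2 = 11, and p = q + 30 = 41.
Check: 11 · 41 = 451.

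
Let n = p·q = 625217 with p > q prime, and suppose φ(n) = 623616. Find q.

φ(n) = (p−1)(q−1) = n − (p+q) + 1, so p + q = 625217 − 623616 + 1 = 1602.
p and q are the roots of t² − 1602t + 625217 = 0.
Discriminant: 1602² − 4·625217 = 2566404 − 2500868 = 65536; √65536 = 256.
q = (1602 − 256)/2 = 673, p = (1602 + 256)/2 = 929.
Check: 673 · 929 = 625217.

673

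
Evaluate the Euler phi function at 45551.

Factor: 45551 = 11 · 41 · 101.
φ(45551) = (11−1) · (41−1) · (101−1) = 10 · 40 · 100 = 40000.

40000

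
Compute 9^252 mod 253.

202

9^1 ≡ 9 (mod 253)
9^2 ≡ 9^2 = 81 ≡ 81 (mod 253)
9^4 ≡ 81^2 = 6561 ≡ 236 (mod 253)
9^8 ≡ 236^2 = 55696 ≡ 36 (mod 253)
9^16 ≡ 36^2 = 1296 ≡ 31 (mod 253)
9^32 ≡ 31^2 = 961 ≡ 202 (mod 253)
9^64 ≡ 202^2 = 40804 ≡ 71 (mod 253)
9^128 ≡ 71^2 = 5041 ≡ 234 (mod 253)
252 = 128 + 64 + 32 + 16 + 8 + 4 in binary powers of 2.
So 9^252 ≡ 234 · 71 · 202 · 31 · 36 · 236 ≡ 202 (mod 253).
Since 202 ≠ 1, base 9 is a Fermat witness: 253 is composite.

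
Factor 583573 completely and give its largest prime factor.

89

583573 = 79 · 7387
7387 = 83 · 89
89 is prime.
So 583573 = 79 · 83 · 89; the largest prime factor is 89.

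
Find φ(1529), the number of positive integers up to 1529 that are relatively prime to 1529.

Factor: 1529 = 11 · 139.
φ(1529) = (11−1) · (139−1) = 10 · 138 = 1380.

1380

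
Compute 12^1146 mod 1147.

12^1 ≡ 12 (mod 1147)
12^2 ≡ 12^2 = 144 ≡ 144 (mod 1147)
12^4 ≡ 144^2 = 20736 ≡ 90 (mod 1147)
12^8 ≡ 90^2 = 8100 ≡ 71 (mod 1147)
12^16 ≡ 71^2 = 5041 ≡ 453 (mod 1147)
12^32 ≡ 453^2 = 205209 ≡ 1043 (mod 1147)
12^64 ≡ 1043^2 = 1087849 ≡ 493 (mod 1147)
12^128 ≡ 493^2 = 243049 ≡ 1032 (mod 1147)
12^256 ≡ 1032^2 = 1065024 ≡ 608 (mod 1147)
12^512 ≡ 608^2 = 369664 ≡ 330 (mod 1147)
12^1024 ≡ 330^2 = 108900 ≡ 1082 (mod 1147)
1146 = 1024 + 64 + 32 + 16 + 8 + 2 in binary powers of 2.
So 12^1146 ≡ 1082 · 493 · 1043 · 453 · 71 · 144 ≡ 1025 (mod 1147).
Since 1025 ≠ 1, base 12 is a Fermat witness: 1147 is composite.

1025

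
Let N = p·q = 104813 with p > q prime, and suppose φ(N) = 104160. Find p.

373

φ(n) = (p−1)(q−1) = n − (p+q) + 1, so p + q = 104813 − 104160 + 1 = 654.
p and q are the roots of t² − 654t + 104813 = 0.
Discriminant: 654² − 4·104813 = 427716 − 419252 = 8464; √8464 = 92.
q = (654 − 92)/2 = 281, p = (654 + 92)/2 = 373.
Check: 281 · 373 = 104813.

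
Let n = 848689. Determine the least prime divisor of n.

53

848689 is odd.
Digit sum 43, not divisible by 3.
Ends in 9: not divisible by 5.
7: 848689 = 7·121241 + 2
11: 848689 = 11·77153 + 6
13: 848689 = 13·65283 + 10
17: 848689 = 17·49922 + 15
19: 848689 = 19·44667 + 16
23: 848689 = 23·36899 + 12
29: 848689 = 29·29265 + 4
31: 848689 = 31·27377 + 2
37: 848689 = 37·22937 + 20
41: 848689 = 41·20699 + 30
43: 848689 = 43·19736 + 41
47: 848689 = 47·18057 + 10
53: 848689 = 53·16013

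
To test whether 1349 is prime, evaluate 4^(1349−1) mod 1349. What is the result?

4^1 ≡ 4 (mod 1349)
4^2 ≡ 4^2 = 16 ≡ 16 (mod 1349)
4^4 ≡ 16^2 = 256 ≡ 256 (mod 1349)
4^8 ≡ 256^2 = 65536 ≡ 784 (mod 1349)
4^16 ≡ 784^2 = 614656 ≡ 861 (mod 1349)
4^32 ≡ 861^2 = 741321 ≡ 720 (mod 1349)
4^64 ≡ 720^2 = 518400 ≡ 384 (mod 1349)
4^128 ≡ 384^2 = 147456 ≡ 415 (mod 1349)
4^256 ≡ 415^2 = 172225 ≡ 902 (mod 1349)
4^512 ≡ 902^2 = 813604 ≡ 157 (mod 1349)
4^1024 ≡ 157^2 = 24649 ≡ 367 (mod 1349)
1348 = 1024 + 256 + 64 + 4 in binary powers of 2.
So 4^1348 ≡ 367 · 902 · 384 · 256 ≡ 215 (mod 1349).
Since 215 ≠ 1, base 4 is a Fermat witness: 1349 is composite.

215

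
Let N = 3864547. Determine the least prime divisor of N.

73

3864547 is odd.
Digit sum 37, not divisible by 3.
Ends in 7: not divisible by 5.
7: 3864547 = 7·552078 + 1
11: 3864547 = 11·351322 + 5
13: 3864547 = 13·297272 + 11
17: 3864547 = 17·227326 + 5
19: 3864547 = 19·203397 + 4
23: 3864547 = 23·168023 + 18
29: 3864547 = 29·133260 + 7
31: 3864547 = 31·124662 + 25
37: 3864547 = 37·104447 + 8
41: 3864547 = 41·94257 + 10
43: 3864547 = 43·89873 + 8
47: 3864547 = 47·82224 + 19
53: 3864547 = 53·72915 + 52
59: 3864547 = 59·65500 + 47
61: 3864547 = 61·63353 + 14
67: 3864547 = 67·57679 + 54
71: 3864547 = 71·54430 + 17
73: 3864547 = 73·52939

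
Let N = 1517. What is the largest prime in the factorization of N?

1517 = 37 · 41
41 is prime.
So 1517 = 37 · 41; the largest prime factor is 41.

41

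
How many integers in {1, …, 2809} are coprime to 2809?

2756

Factor: 2809 = 53^2.
φ(2809) = 53^1·(53−1) = 2756.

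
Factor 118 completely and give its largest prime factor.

59

118 = 2 · 59
59 is prime.
So 118 = 2 · 59; the largest prime factor is 59.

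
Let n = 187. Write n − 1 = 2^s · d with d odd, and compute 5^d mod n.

187 − 1 = 186 = 2^1 · 93, so d = 93.
5^1 ≡ 5 (mod 187)
5^2 ≡ 5^2 = 25 ≡ 25 (mod 187)
5^4 ≡ 25^2 = 625 ≡ 64 (mod 187)
5^8 ≡ 64^2 = 4096 ≡ 169 (mod 187)
5^16 ≡ 169^2 = 28561 ≡ 137 (mod 187)
5^32 ≡ 137^2 = 18769 ≡ 69 (mod 187)
5^64 ≡ 69^2 = 4761 ≡ 86 (mod 187)
93 = 64 + 16 + 8 + 4 + 1 in binary powers of 2.
So 5^93 ≡ 86 · 137 · 169 · 64 · 5 ≡ 37 (mod 187).
Squaring chain: 37; never reaches −1, so base 5 is a Miller–Rabin witness that 187 is composite.

37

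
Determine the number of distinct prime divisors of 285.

3

285 = 3 · 95
95 = 5 · 19
285 = 3 · 5 · 19, which has 3 distinct prime factors.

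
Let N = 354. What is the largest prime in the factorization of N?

354 = 2 · 177
177 = 3 · 59
59 is prime.
So 354 = 2 · 3 · 59; the largest prime factor is 59.

59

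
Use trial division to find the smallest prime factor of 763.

763 is odd.
Digit sum 16, not divisible by 3.
Ends in 3: not divisible by 5.
7: 763 = 7·109

7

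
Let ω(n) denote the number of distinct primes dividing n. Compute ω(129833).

3

129833 = 11^2 · 1073
1073 = 29 · 37
129833 = 11^2 · 29 · 37, which has 3 distinct prime factors.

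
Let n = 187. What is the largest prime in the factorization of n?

187 = 11 · 17
17 is prime.
So 187 = 11 · 17; the largest prime factor is 17.

17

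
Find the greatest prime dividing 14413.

14413 = 7 · 2059
2059 = 29 · 71
71 is prime.
So 14413 = 7 · 29 · 71; the largest prime factor is 71.

71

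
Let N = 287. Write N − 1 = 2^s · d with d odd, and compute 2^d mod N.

287 − 1 = 286 = 2^1 · 143, so d = 143.
2^1 ≡ 2 (mod 287)
2^2 ≡ 2^2 = 4 ≡ 4 (mod 287)
2^4 ≡ 4^2 = 16 ≡ 16 (mod 287)
2^8 ≡ 16^2 = 256 ≡ 256 (mod 287)
2^16 ≡ 256^2 = 65536 ≡ 100 (mod 287)
2^32 ≡ 100^2 = 10000 ≡ 242 (mod 287)
2^64 ≡ 242^2 = 58564 ≡ 16 (mod 287)
2^128 ≡ 16^2 = 256 ≡ 256 (mod 287)
143 = 128 + 8 + 4 + 2 + 1 in binary powers of 2.
So 2^143 ≡ 256 · 256 · 16 · 4 · 2 ≡ 172 (mod 287).
Squaring chain: 172; never reaches −1, so base 2 is a Miller–Rabin witness that 287 is composite.

172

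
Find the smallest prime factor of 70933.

89

70933 is odd.
Digit sum 22, not divisible by 3.
Ends in 3: not divisible by 5.
7: 70933 = 7·10133 + 2
11: 70933 = 11·6448 + 5
13: 70933 = 13·5456 + 5
17: 70933 = 17·4172 + 9
19: 70933 = 19·3733 + 6
23: 70933 = 23·3084 + 1
29: 70933 = 29·2445 + 28
31: 70933 = 31·2288 + 5
37: 70933 = 37·1917 + 4
41: 70933 = 41·1730 + 3
43: 70933 = 43·1649 + 26
47: 70933 = 47·1509 + 10
53: 70933 = 53·1338 + 19
59: 70933 = 59·1202 + 15
61: 70933 = 61·1162 + 51
67: 70933 = 67·1058 + 47
71: 70933 = 71·999 + 4
73: 70933 = 73·971 + 50
79: 70933 = 79·897 + 70
83: 70933 = 83·854 + 51
89: 70933 = 89·797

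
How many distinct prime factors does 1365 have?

4

1365 = 3 · 455
455 = 5 · 91
91 = 7 · 13
1365 = 3 · 5 · 7 · 13, which has 4 distinct prime factors.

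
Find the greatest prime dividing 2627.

2627 = 37 · 71
71 is prime.
So 2627 = 37 · 71; the largest prime factor is 71.

71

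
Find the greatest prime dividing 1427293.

1427293 = 7 · 203899
203899 = 29 · 7031
7031 = 79 · 89
89 is prime.
So 1427293 = 7 · 29 · 79 · 89; the largest prime factor is 89.

89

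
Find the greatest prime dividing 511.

73

511 = 7 · 73
73 is prime.
So 511 = 7 · 73; the largest prime factor is 73.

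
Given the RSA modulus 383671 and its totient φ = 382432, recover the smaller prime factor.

593

φ(n) = (p−1)(q−1) = n − (p+q) + 1, so p + q = 383671 − 382432 + 1 = 1240.
p and q are the roots of t² − 1240t + 383671 = 0.
Discriminant: 1240² − 4·383671 = 1537600 − 1534684 = 2916; √2916 = 54.
q = (1240 − 54)/2 = 593, p = (1240 + 54)/2 = 647.
Check: 593 · 647 = 383671.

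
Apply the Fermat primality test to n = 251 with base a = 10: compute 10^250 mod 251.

1

10^1 ≡ 10 (mod 251)
10^2 ≡ 10^2 = 100 ≡ 100 (mod 251)
10^4 ≡ 100^2 = 10000 ≡ 211 (mod 251)
10^8 ≡ 211^2 = 44521 ≡ 94 (mod 251)
10^16 ≡ 94^2 = 8836 ≡ 51 (mod 251)
10^32 ≡ 51^2 = 2601 ≡ 91 (mod 251)
10^64 ≡ 91^2 = 8281 ≡ 249 (mod 251)
10^128 ≡ 249^2 = 62001 ≡ 4 (mod 251)
250 = 128 + 64 + 32 + 16 + 8 + 2 in binary powers of 2.
So 10^250 ≡ 4 · 249 · 91 · 51 · 94 · 100 ≡ 1 (mod 251).
Since the result is 1, base 10 gives no evidence that 251 is composite.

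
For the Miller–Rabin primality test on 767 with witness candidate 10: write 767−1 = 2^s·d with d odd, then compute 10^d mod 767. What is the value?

758

767 − 1 = 766 = 2^1 · 383, so d = 383.
10^1 ≡ 10 (mod 767)
10^2 ≡ 10^2 = 100 ≡ 100 (mod 767)
10^4 ≡ 100^2 = 10000 ≡ 29 (mod 767)
10^8 ≡ 29^2 = 841 ≡ 74 (mod 767)
10^16 ≡ 74^2 = 5476 ≡ 107 (mod 767)
10^32 ≡ 107^2 = 11449 ≡ 711 (mod 767)
10^64 ≡ 711^2 = 505521 ≡ 68 (mod 767)
10^128 ≡ 68^2 = 4624 ≡ 22 (mod 767)
10^256 ≡ 22^2 = 484 ≡ 484 (mod 767)
383 = 256 + 64 + 32 + 16 + 8 + 4 + 2 + 1 in binary powers of 2.
So 10^383 ≡ 484 · 68 · 711 · 107 · 74 · 29 · 100 · 10 ≡ 758 (mod 767).
Squaring chain: 758; never reaches −1, so base 10 is a Miller–Rabin witness that 767 is composite.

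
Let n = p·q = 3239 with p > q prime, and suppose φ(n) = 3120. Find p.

φ(n) = (p−1)(q−1) = n − (p+q) + 1, so p + q = 3239 − 3120 + 1 = 120.
p and q are the roots of t² − 120t + 3239 = 0.
Discriminant: 120² − 4·3239 = 14400 − 12956 = 1444; √1444 = 38.
q = (120 − 38)/2 = 41, p = (120 + 38)/2 = 79.
Check: 41 · 79 = 3239.

79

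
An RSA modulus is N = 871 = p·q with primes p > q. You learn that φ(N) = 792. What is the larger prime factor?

φ(n) = (p−1)(q−1) = n − (p+q) + 1, so p + q = 871 − 792 + 1 = 80.
p and q are the roots of t² − 80t + 871 = 0.
Discriminant: 80² − 4·871 = 6400 − 3484 = 2916; √2916 = 54.
q = (80 − 54)/2 = 13, p = (80 + 54)/2 = 67.
Check: 13 · 67 = 871.

67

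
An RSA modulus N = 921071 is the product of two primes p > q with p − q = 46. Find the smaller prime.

Since p = q + 46, we have 921071 = q(q + 46), so q² + 46q − 921071 = 0.
Discriminant: 46² + 4·921071 = 2116 + 3684284 = 3686400; √3686400 = 1920.
q = (−46 + 1920)/2 = 937, and p = q + 46 = 983.
Check: 937 · 983 = 921071.

937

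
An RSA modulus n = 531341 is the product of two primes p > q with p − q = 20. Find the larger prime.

739

Since p = q + 20, we have 531341 = q(q + 20), so q² + 20q − 531341 = 0.
Discriminant: 20² + 4·531341 = 400 + 2125364 = 2125764; √2125764 = 1458.
q = (−20 + 1458)/2 = 719, and p = q + 20 = 739.
Check: 719 · 739 = 531341.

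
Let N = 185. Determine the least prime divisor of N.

185 is odd.
Digit sum 14, not divisible by 3.
Ends in 5: divisible by 5.

5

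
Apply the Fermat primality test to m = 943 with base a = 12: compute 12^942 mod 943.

12^1 ≡ 12 (mod 943)
12^2 ≡ 12^2 = 144 ≡ 144 (mod 943)
12^4 ≡ 144^2 = 20736 ≡ 933 (mod 943)
12^8 ≡ 933^2 = 870489 ≡ 100 (mod 943)
12^16 ≡ 100^2 = 10000 ≡ 570 (mod 943)
12^32 ≡ 570^2 = 324900 ≡ 508 (mod 943)
12^64 ≡ 508^2 = 258064 ≡ 625 (mod 943)
12^128 ≡ 625^2 = 390625 ≡ 223 (mod 943)
12^256 ≡ 223^2 = 49729 ≡ 693 (mod 943)
12^512 ≡ 693^2 = 480249 ≡ 262 (mod 943)
942 = 512 + 256 + 128 + 32 + 8 + 4 + 2 in binary powers of 2.
So 12^942 ≡ 262 · 693 · 223 · 508 · 100 · 933 · 144 ≡ 430 (mod 943).
Since 430 ≠ 1, base 12 is a Fermat witness: 943 is composite.

430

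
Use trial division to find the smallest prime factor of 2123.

11

2123 is odd.
Digit sum 8, not divisible by 3.
Ends in 3: not divisible by 5.
7: 2123 = 7·303 + 2
11: 2123 = 11·193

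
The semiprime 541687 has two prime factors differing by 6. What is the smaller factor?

Since p = q + 6, we have 541687 = q(q + 6), so q² + 6q − 541687 = 0.
Discriminant: 6² + 4·541687 = 36 + 2166748 = 2166784; √2166784 = 1472.
q = (−6 + 1472)/2 = 733, and p = q + 6 = 739.
Check: 733 · 739 = 541687.

733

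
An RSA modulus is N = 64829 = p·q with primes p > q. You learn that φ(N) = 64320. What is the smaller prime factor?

φ(n) = (p−1)(q−1) = n − (p+q) + 1, so p + q = 64829 − 64320 + 1 = 510.
p and q are the roots of t² − 510t + 64829 = 0.
Discriminant: 510² − 4·64829 = 260100 − 259316 = 784; √784 = 28.
q = (510 − 28)/2 = 241, p = (510 + 28)/2 = 269.
Check: 241 · 269 = 64829.

241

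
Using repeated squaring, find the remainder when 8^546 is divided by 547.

8^1 ≡ 8 (mod 547)
8^2 ≡ 8^2 = 64 ≡ 64 (mod 547)
8^4 ≡ 64^2 = 4096 ≡ 267 (mod 547)
8^8 ≡ 267^2 = 71289 ≡ 179 (mod 547)
8^16 ≡ 179^2 = 32041 ≡ 315 (mod 547)
8^32 ≡ 315^2 = 99225 ≡ 218 (mod 547)
8^64 ≡ 218^2 = 47524 ≡ 482 (mod 547)
8^128 ≡ 482^2 = 232324 ≡ 396 (mod 547)
8^256 ≡ 396^2 = 156816 ≡ 374 (mod 547)
8^512 ≡ 374^2 = 139876 ≡ 391 (mod 547)
546 = 512 + 32 + 2 in binary powers of 2.
So 8^546 ≡ 391 · 218 · 64 ≡ 1 (mod 547).
Since the result is 1, base 8 gives no evidence that 547 is composite.

1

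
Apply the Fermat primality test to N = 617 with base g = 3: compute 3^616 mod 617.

3^1 ≡ 3 (mod 617)
3^2 ≡ 3^2 = 9 ≡ 9 (mod 617)
3^4 ≡ 9^2 = 81 ≡ 81 (mod 617)
3^8 ≡ 81^2 = 6561 ≡ 391 (mod 617)
3^16 ≡ 391^2 = 152881 ≡ 482 (mod 617)
3^32 ≡ 482^2 = 232324 ≡ 332 (mod 617)
3^64 ≡ 332^2 = 110224 ≡ 398 (mod 617)
3^128 ≡ 398^2 = 158404 ≡ 452 (mod 617)
3^256 ≡ 452^2 = 204304 ≡ 77 (mod 617)
3^512 ≡ 77^2 = 5929 ≡ 376 (mod 617)
616 = 512 + 64 + 32 + 8 in binary powers of 2.
So 3^616 ≡ 376 · 398 · 332 · 391 ≡ 1 (mod 617).
Since the result is 1, base 3 gives no evidence that 617 is composite.

1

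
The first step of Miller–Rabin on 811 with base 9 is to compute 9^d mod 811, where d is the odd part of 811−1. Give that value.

1

811 − 1 = 810 = 2^1 · 405, so d = 405.
9^1 ≡ 9 (mod 811)
9^2 ≡ 9^2 = 81 ≡ 81 (mod 811)
9^4 ≡ 81^2 = 6561 ≡ 73 (mod 811)
9^8 ≡ 73^2 = 5329 ≡ 463 (mod 811)
9^16 ≡ 463^2 = 214369 ≡ 265 (mod 811)
9^32 ≡ 265^2 = 70225 ≡ 479 (mod 811)
9^64 ≡ 479^2 = 229441 ≡ 739 (mod 811)
9^128 ≡ 739^2 = 546121 ≡ 318 (mod 811)
9^256 ≡ 318^2 = 101124 ≡ 560 (mod 811)
405 = 256 + 128 + 16 + 4 + 1 in binary powers of 2.
So 9^405 ≡ 560 · 318 · 265 · 73 · 9 ≡ 1 (mod 811).
Since 9^d ≡ 1 (mod 811), base 9 does not prove 811 composite.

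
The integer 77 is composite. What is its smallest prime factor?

77 is odd.
Digit sum 14, not divisible by 3.
Ends in 7: not divisible by 5.
7: 77 = 7·11

7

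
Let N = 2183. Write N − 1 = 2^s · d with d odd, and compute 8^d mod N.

1309

2183 − 1 = 2182 = 2^1 · 1091, so d = 1091.
8^1 ≡ 8 (mod 2183)
8^2 ≡ 8^2 = 64 ≡ 64 (mod 2183)
8^4 ≡ 64^2 = 4096 ≡ 1913 (mod 2183)
8^8 ≡ 1913^2 = 3659569 ≡ 861 (mod 2183)
8^16 ≡ 861^2 = 741321 ≡ 1284 (mod 2183)
8^32 ≡ 1284^2 = 1648656 ≡ 491 (mod 2183)
8^64 ≡ 491^2 = 241081 ≡ 951 (mod 2183)
8^128 ≡ 951^2 = 904401 ≡ 639 (mod 2183)
8^256 ≡ 639^2 = 408321 ≡ 100 (mod 2183)
8^512 ≡ 100^2 = 10000 ≡ 1268 (mod 2183)
8^1024 ≡ 1268^2 = 1607824 ≡ 1136 (mod 2183)
1091 = 1024 + 64 + 2 + 1 in binary powers of 2.
So 8^1091 ≡ 1136 · 951 · 64 · 8 ≡ 1309 (mod 2183).
Squaring chain: 1309; never reaches −1, so base 8 is a Miller–Rabin witness that 2183 is composite.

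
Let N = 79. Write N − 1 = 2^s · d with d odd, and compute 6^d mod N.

78

79 − 1 = 78 = 2^1 · 39, so d = 39.
6^1 ≡ 6 (mod 79)
6^2 ≡ 6^2 = 36 ≡ 36 (mod 79)
6^4 ≡ 36^2 = 1296 ≡ 32 (mod 79)
6^8 ≡ 32^2 = 1024 ≡ 76 (mod 79)
6^16 ≡ 76^2 = 5776 ≡ 9 (mod 79)
6^32 ≡ 9^2 = 81 ≡ 2 (mod 79)
39 = 32 + 4 + 2 + 1 in binary powers of 2.
So 6^39 ≡ 2 · 32 · 36 · 6 ≡ 78 (mod 79).
Since 6^d ≡ 78 (mod 79), base 6 does not prove 79 composite.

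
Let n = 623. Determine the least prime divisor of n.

623 is odd.
Digit sum 11, not divisible by 3.
Ends in 3: not divisible by 5.
7: 623 = 7·89

7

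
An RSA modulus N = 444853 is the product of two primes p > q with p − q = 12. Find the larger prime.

Since p = q + 12, we have 444853 = q(q + 12), so q² + 12q − 444853 = 0.
Discriminant: 12² + 4·444853 = 144 + 1779412 = 1779556; √1779556 = 1334.
q = (−12 + 1334)/2 = 661, and p = q + 12 = 673.
Check: 661 · 673 = 444853.

673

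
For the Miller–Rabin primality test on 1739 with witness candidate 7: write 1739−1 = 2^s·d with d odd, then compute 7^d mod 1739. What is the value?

1452

1739 − 1 = 1738 = 2^1 · 869, so d = 869.
7^1 ≡ 7 (mod 1739)
7^2 ≡ 7^2 = 49 ≡ 49 (mod 1739)
7^4 ≡ 49^2 = 2401 ≡ 662 (mod 1739)
7^8 ≡ 662^2 = 438244 ≡ 16 (mod 1739)
7^16 ≡ 16^2 = 256 ≡ 256 (mod 1739)
7^32 ≡ 256^2 = 65536 ≡ 1193 (mod 1739)
7^64 ≡ 1193^2 = 1423249 ≡ 747 (mod 1739)
7^128 ≡ 747^2 = 558009 ≡ 1529 (mod 1739)
7^256 ≡ 1529^2 = 2337841 ≡ 625 (mod 1739)
7^512 ≡ 625^2 = 390625 ≡ 1089 (mod 1739)
869 = 512 + 256 + 64 + 32 + 4 + 1 in binary powers of 2.
So 7^869 ≡ 1089 · 625 · 747 · 1193 · 662 · 7 ≡ 1452 (mod 1739).
Squaring chain: 1452; never reaches −1, so base 7 is a Miller–Rabin witness that 1739 is composite.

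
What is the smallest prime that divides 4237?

19

4237 is odd.
Digit sum 16, not divisible by 3.
Ends in 7: not divisible by 5.
7: 4237 = 7·605 + 2
11: 4237 = 11·385 + 2
13: 4237 = 13·325 + 12
17: 4237 = 17·249 + 4
19: 4237 = 19·223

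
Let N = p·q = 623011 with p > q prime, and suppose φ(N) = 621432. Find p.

φ(n) = (p−1)(q−1) = n − (p+q) + 1, so p + q = 623011 − 621432 + 1 = 1580.
p and q are the roots of t² − 1580t + 623011 = 0.
Discriminant: 1580² − 4·623011 = 2496400 − 2492044 = 4356; √4356 = 66.
q = (1580 − 66)/2 = 757, p = (1580 + 66)/2 = 823.
Check: 757 · 823 = 623011.

823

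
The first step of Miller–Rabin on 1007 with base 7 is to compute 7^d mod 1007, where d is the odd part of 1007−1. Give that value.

467

1007 − 1 = 1006 = 2^1 · 503, so d = 503.
7^1 ≡ 7 (mod 1007)
7^2 ≡ 7^2 = 49 ≡ 49 (mod 1007)
7^4 ≡ 49^2 = 2401 ≡ 387 (mod 1007)
7^8 ≡ 387^2 = 149769 ≡ 733 (mod 1007)
7^16 ≡ 733^2 = 537289 ≡ 558 (mod 1007)
7^32 ≡ 558^2 = 311364 ≡ 201 (mod 1007)
7^64 ≡ 201^2 = 40401 ≡ 121 (mod 1007)
7^128 ≡ 121^2 = 14641 ≡ 543 (mod 1007)
7^256 ≡ 543^2 = 294849 ≡ 805 (mod 1007)
503 = 256 + 128 + 64 + 32 + 16 + 4 + 2 + 1 in binary powers of 2.
So 7^503 ≡ 805 · 543 · 121 · 201 · 558 · 387 · 49 · 7 ≡ 467 (mod 1007).
Squaring chain: 467; never reaches −1, so base 7 is a Miller–Rabin witness that 1007 is composite.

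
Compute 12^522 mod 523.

12^1 ≡ 12 (mod 523)
12^2 ≡ 12^2 = 144 ≡ 144 (mod 523)
12^4 ≡ 144^2 = 20736 ≡ 339 (mod 523)
12^8 ≡ 339^2 = 114921 ≡ 384 (mod 523)
12^16 ≡ 384^2 = 147456 ≡ 493 (mod 523)
12^32 ≡ 493^2 = 243049 ≡ 377 (mod 523)
12^64 ≡ 377^2 = 142129 ≡ 396 (mod 523)
12^128 ≡ 396^2 = 156816 ≡ 439 (mod 523)
12^256 ≡ 439^2 = 192721 ≡ 257 (mod 523)
12^512 ≡ 257^2 = 66049 ≡ 151 (mod 523)
522 = 512 + 8 + 2 in binary powers of 2.
So 12^522 ≡ 151 · 384 · 144 ≡ 1 (mod 523).
Since the result is 1, base 12 gives no evidence that 523 is composite.

1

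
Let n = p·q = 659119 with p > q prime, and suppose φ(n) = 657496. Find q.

φ(n) = (p−1)(q−1) = n − (p+q) + 1, so p + q = 659119 − 657496 + 1 = 1624.
p and q are the roots of t² − 1624t + 659119 = 0.
Discriminant: 1624² − 4·659119 = 2637376 − 2636476 = 900; √900 = 30.
q = (1624 − 30)/2 = 797, p = (1624 + 30)/2 = 827.
Check: 797 · 827 = 659119.

797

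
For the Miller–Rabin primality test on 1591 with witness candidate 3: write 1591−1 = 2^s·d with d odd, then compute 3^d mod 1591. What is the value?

1470

1591 − 1 = 1590 = 2^1 · 795, so d = 795.
3^1 ≡ 3 (mod 1591)
3^2 ≡ 3^2 = 9 ≡ 9 (mod 1591)
3^4 ≡ 9^2 = 81 ≡ 81 (mod 1591)
3^8 ≡ 81^2 = 6561 ≡ 197 (mod 1591)
3^16 ≡ 197^2 = 38809 ≡ 625 (mod 1591)
3^32 ≡ 625^2 = 390625 ≡ 830 (mod 1591)
3^64 ≡ 830^2 = 688900 ≡ 1588 (mod 1591)
3^128 ≡ 1588^2 = 2521744 ≡ 9 (mod 1591)
3^256 ≡ 9^2 = 81 ≡ 81 (mod 1591)
3^512 ≡ 81^2 = 6561 ≡ 197 (mod 1591)
795 = 512 + 256 + 16 + 8 + 2 + 1 in binary powers of 2.
So 3^795 ≡ 197 · 81 · 625 · 197 · 9 · 3 ≡ 1470 (mod 1591).
Squaring chain: 1470; never reaches −1, so base 3 is a Miller–Rabin witness that 1591 is composite.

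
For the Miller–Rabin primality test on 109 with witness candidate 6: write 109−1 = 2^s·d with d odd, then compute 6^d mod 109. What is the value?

109 − 1 = 108 = 2^2 · 27, so d = 27.
6^1 ≡ 6 (mod 109)
6^2 ≡ 6^2 = 36 ≡ 36 (mod 109)
6^4 ≡ 36^2 = 1296 ≡ 97 (mod 109)
6^8 ≡ 97^2 = 9409 ≡ 35 (mod 109)
6^16 ≡ 35^2 = 1225 ≡ 26 (mod 109)
27 = 16 + 8 + 2 + 1 in binary powers of 2.
So 6^27 ≡ 26 · 35 · 36 · 6 ≡ 33 (mod 109).
Squaring chain: 33 → 108; reaches −1, so base 6 does not prove 109 composite.

33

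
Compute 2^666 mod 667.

2^1 ≡ 2 (mod 667)
2^2 ≡ 2^2 = 4 ≡ 4 (mod 667)
2^4 ≡ 4^2 = 16 ≡ 16 (mod 667)
2^8 ≡ 16^2 = 256 ≡ 256 (mod 667)
2^16 ≡ 256^2 = 65536 ≡ 170 (mod 667)
2^32 ≡ 170^2 = 28900 ≡ 219 (mod 667)
2^64 ≡ 219^2 = 47961 ≡ 604 (mod 667)
2^128 ≡ 604^2 = 364816 ≡ 634 (mod 667)
2^256 ≡ 634^2 = 401956 ≡ 422 (mod 667)
2^512 ≡ 422^2 = 178084 ≡ 662 (mod 667)
666 = 512 + 128 + 16 + 8 + 2 in binary powers of 2.
So 2^666 ≡ 662 · 634 · 170 · 256 · 4 ≡ 179 (mod 667).
Since 179 ≠ 1, base 2 is a Fermat witness: 667 is composite.

179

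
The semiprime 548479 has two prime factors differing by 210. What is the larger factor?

Since p = q + 210, we have 548479 = q(q + 210), so q² + 210q − 548479 = 0.
Discriminant: 210² + 4·548479 = 44100 + 2193916 = 2238016; √2238016 = 1496.
q = (−210 + 1496)/2 = 643, and p = q + 210 = 853.
Check: 643 · 853 = 548479.

853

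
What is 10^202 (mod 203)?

10^1 ≡ 10 (mod 203)
10^2 ≡ 10^2 = 100 ≡ 100 (mod 203)
10^4 ≡ 100^2 = 10000 ≡ 53 (mod 203)
10^8 ≡ 53^2 = 2809 ≡ 170 (mod 203)
10^16 ≡ 170^2 = 28900 ≡ 74 (mod 203)
10^32 ≡ 74^2 = 5476 ≡ 198 (mod 203)
10^64 ≡ 198^2 = 39204 ≡ 25 (mod 203)
10^128 ≡ 25^2 = 625 ≡ 16 (mod 203)
202 = 128 + 64 + 8 + 2 in binary powers of 2.
So 10^202 ≡ 16 · 25 · 170 · 100 ≡ 109 (mod 203).
Since 109 ≠ 1, base 10 is a Fermat witness: 203 is composite.

109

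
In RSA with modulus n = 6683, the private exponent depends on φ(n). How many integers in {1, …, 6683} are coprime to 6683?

Factor: 6683 = 41 · 163.
φ(6683) = (41−1) · (163−1) = 40 · 162 = 6480.

6480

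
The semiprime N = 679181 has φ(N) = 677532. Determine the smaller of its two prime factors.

787

φ(n) = (p−1)(q−1) = n − (p+q) + 1, so p + q = 679181 − 677532 + 1 = 1650.
p and q are the roots of t² − 1650t + 679181 = 0.
Discriminant: 1650² − 4·679181 = 2722500 − 2716724 = 5776; √5776 = 76.
q = (1650 − 76)/2 = 787, p = (1650 + 76)/2 = 863.
Check: 787 · 863 = 679181.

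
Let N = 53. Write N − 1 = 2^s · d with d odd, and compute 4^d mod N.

53 − 1 = 52 = 2^2 · 13, so d = 13.
4^1 ≡ 4 (mod 53)
4^2 ≡ 4^2 = 16 ≡ 16 (mod 53)
4^4 ≡ 16^2 = 256 ≡ 44 (mod 53)
4^8 ≡ 44^2 = 1936 ≡ 28 (mod 53)
13 = 8 + 4 + 1 in binary powers of 2.
So 4^13 ≡ 28 · 44 · 4 ≡ 52 (mod 53).
Since 4^d ≡ 52 (mod 53), base 4 does not prove 53 composite.

52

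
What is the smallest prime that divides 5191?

29

5191 is odd.
Digit sum 16, not divisible by 3.
Ends in 1: not divisible by 5.
7: 5191 = 7·741 + 4
11: 5191 = 11·471 + 10
13: 5191 = 13·399 + 4
17: 5191 = 17·305 + 6
19: 5191 = 19·273 + 4
23: 5191 = 23·225 + 16
29: 5191 = 29·179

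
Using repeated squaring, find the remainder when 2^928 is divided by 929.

2^1 ≡ 2 (mod 929)
2^2 ≡ 2^2 = 4 ≡ 4 (mod 929)
2^4 ≡ 4^2 = 16 ≡ 16 (mod 929)
2^8 ≡ 16^2 = 256 ≡ 256 (mod 929)
2^16 ≡ 256^2 = 65536 ≡ 506 (mod 929)
2^32 ≡ 506^2 = 256036 ≡ 561 (mod 929)
2^64 ≡ 561^2 = 314721 ≡ 719 (mod 929)
2^128 ≡ 719^2 = 516961 ≡ 437 (mod 929)
2^256 ≡ 437^2 = 190969 ≡ 524 (mod 929)
2^512 ≡ 524^2 = 274576 ≡ 521 (mod 929)
928 = 512 + 256 + 128 + 32 in binary powers of 2.
So 2^928 ≡ 521 · 524 · 437 · 561 ≡ 1 (mod 929).
Since the result is 1, base 2 gives no evidence that 929 is composite.

1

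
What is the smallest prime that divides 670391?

41

670391 is odd.
Digit sum 26, not divisible by 3.
Ends in 1: not divisible by 5.
7: 670391 = 7·95770 + 1
11: 670391 = 11·60944 + 7
13: 670391 = 13·51568 + 7
17: 670391 = 17·39434 + 13
19: 670391 = 19·35283 + 14
23: 670391 = 23·29147 + 10
29: 670391 = 29·23116 + 27
31: 670391 = 31·21625 + 16
37: 670391 = 37·18118 + 25
41: 670391 = 41·16351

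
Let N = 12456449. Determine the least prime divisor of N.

12456449 is odd.
Digit sum 35, not divisible by 3.
Ends in 9: not divisible by 5.
7: 12456449 = 7·1779492 + 5
11: 12456449 = 11·1132404 + 5
13: 12456449 = 13·958188 + 5
17: 12456449 = 17·732732 + 5
19: 12456449 = 19·655602 + 11
23: 12456449 = 23·541584 + 17
29: 12456449 = 29·429532 + 21
31: 12456449 = 31·401820 + 29
37: 12456449 = 37·336660 + 29
41: 12456449 = 41·303815 + 34
43: 12456449 = 43·289684 + 37
47: 12456449 = 47·265030 + 39
53: 12456449 = 53·235027 + 18
59: 12456449 = 59·211126 + 15
61: 12456449 = 61·204204 + 5
67: 12456449 = 67·185917 + 10
71: 12456449 = 71·175442 + 67
73: 12456449 = 73·170636 + 21
79: 12456449 = 79·157676 + 45
83: 12456449 = 83·150077 + 58
89: 12456449 = 89·139960 + 9
97: 12456449 = 97·128417

97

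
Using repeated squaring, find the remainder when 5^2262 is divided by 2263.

5^1 ≡ 5 (mod 2263)
5^2 ≡ 5^2 = 25 ≡ 25 (mod 2263)
5^4 ≡ 25^2 = 625 ≡ 625 (mod 2263)
5^8 ≡ 625^2 = 390625 ≡ 1389 (mod 2263)
5^16 ≡ 1389^2 = 1929321 ≡ 1245 (mod 2263)
5^32 ≡ 1245^2 = 1550025 ≡ 2133 (mod 2263)
5^64 ≡ 2133^2 = 4549689 ≡ 1059 (mod 2263)
5^128 ≡ 1059^2 = 1121481 ≡ 1296 (mod 2263)
5^256 ≡ 1296^2 = 1679616 ≡ 470 (mod 2263)
5^512 ≡ 470^2 = 220900 ≡ 1389 (mod 2263)
5^1024 ≡ 1389^2 = 1929321 ≡ 1245 (mod 2263)
5^2048 ≡ 1245^2 = 1550025 ≡ 2133 (mod 2263)
2262 = 2048 + 128 + 64 + 16 + 4 + 2 in binary powers of 2.
So 5^2262 ≡ 2133 · 1296 · 1059 · 1245 · 625 · 25 ≡ 900 (mod 2263).
Since 900 ≠ 1, base 5 is a Fermat witness: 2263 is composite.

900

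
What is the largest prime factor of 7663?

7663 = 79 · 97
97 is prime.
So 7663 = 79 · 97; the largest prime factor is 97.

97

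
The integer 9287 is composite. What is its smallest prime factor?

37

9287 is odd.
Digit sum 26, not divisible by 3.
Ends in 7: not divisible by 5.
7: 9287 = 7·1326 + 5
11: 9287 = 11·844 + 3
13: 9287 = 13·714 + 5
17: 9287 = 17·546 + 5
19: 9287 = 19·488 + 15
23: 9287 = 23·403 + 18
29: 9287 = 29·320 + 7
31: 9287 = 31·299 + 18
37: 9287 = 37·251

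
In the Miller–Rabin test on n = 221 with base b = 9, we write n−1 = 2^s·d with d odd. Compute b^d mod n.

221 − 1 = 220 = 2^2 · 55, so d = 55.
9^1 ≡ 9 (mod 221)
9^2 ≡ 9^2 = 81 ≡ 81 (mod 221)
9^4 ≡ 81^2 = 6561 ≡ 152 (mod 221)
9^8 ≡ 152^2 = 23104 ≡ 120 (mod 221)
9^16 ≡ 120^2 = 14400 ≡ 35 (mod 221)
9^32 ≡ 35^2 = 1225 ≡ 120 (mod 221)
55 = 32 + 16 + 4 + 2 + 1 in binary powers of 2.
So 9^55 ≡ 120 · 35 · 152 · 81 · 9 ≡ 87 (mod 221).
Squaring chain: 87 → 55; never reaches −1, so base 9 is a Miller–Rabin witness that 221 is composite.

87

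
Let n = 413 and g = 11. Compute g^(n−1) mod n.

11^1 ≡ 11 (mod 413)
11^2 ≡ 11^2 = 121 ≡ 121 (mod 413)
11^4 ≡ 121^2 = 14641 ≡ 186 (mod 413)
11^8 ≡ 186^2 = 34596 ≡ 317 (mod 413)
11^16 ≡ 317^2 = 100489 ≡ 130 (mod 413)
11^32 ≡ 130^2 = 16900 ≡ 380 (mod 413)
11^64 ≡ 380^2 = 144400 ≡ 263 (mod 413)
11^128 ≡ 263^2 = 69169 ≡ 198 (mod 413)
11^256 ≡ 198^2 = 39204 ≡ 382 (mod 413)
412 = 256 + 128 + 16 + 8 + 4 in binary powers of 2.
So 11^412 ≡ 382 · 198 · 130 · 317 · 186 ≡ 263 (mod 413).
Since 263 ≠ 1, base 11 is a Fermat witness: 413 is composite.

263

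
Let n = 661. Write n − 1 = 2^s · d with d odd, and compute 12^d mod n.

1

661 − 1 = 660 = 2^2 · 165, so d = 165.
12^1 ≡ 12 (mod 661)
12^2 ≡ 12^2 = 144 ≡ 144 (mod 661)
12^4 ≡ 144^2 = 20736 ≡ 245 (mod 661)
12^8 ≡ 245^2 = 60025 ≡ 535 (mod 661)
12^16 ≡ 535^2 = 286225 ≡ 12 (mod 661)
12^32 ≡ 12^2 = 144 ≡ 144 (mod 661)
12^64 ≡ 144^2 = 20736 ≡ 245 (mod 661)
12^128 ≡ 245^2 = 60025 ≡ 535 (mod 661)
165 = 128 + 32 + 4 + 1 in binary powers of 2.
So 12^165 ≡ 535 · 144 · 245 · 12 ≡ 1 (mod 661).
Since 12^d ≡ 1 (mod 661), base 12 does not prove 661 composite.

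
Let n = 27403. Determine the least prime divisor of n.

27403 is odd.
Digit sum 16, not divisible by 3.
Ends in 3: not divisible by 5.
7: 27403 = 7·3914 + 5
11: 27403 = 11·2491 + 2
13: 27403 = 13·2107 + 12
17: 27403 = 17·1611 + 16
19: 27403 = 19·1442 + 5
23: 27403 = 23·1191 + 10
29: 27403 = 29·944 + 27
31: 27403 = 31·883 + 30
37: 27403 = 37·740 + 23
41: 27403 = 41·668 + 15
43: 27403 = 43·637 + 12
47: 27403 = 47·583 + 2
53: 27403 = 53·517 + 2
59: 27403 = 59·464 + 27
61: 27403 = 61·449 + 14
67: 27403 = 67·409

67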